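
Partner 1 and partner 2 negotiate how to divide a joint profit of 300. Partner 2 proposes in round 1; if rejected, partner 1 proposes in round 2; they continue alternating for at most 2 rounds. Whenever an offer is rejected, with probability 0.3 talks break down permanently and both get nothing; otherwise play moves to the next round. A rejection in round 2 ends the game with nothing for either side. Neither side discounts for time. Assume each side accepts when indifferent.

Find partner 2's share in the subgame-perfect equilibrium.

90

Round 2 (partner 1 proposes): partner 2 will accept anything ≥ 0, so partner 1 offers 0 and keeps 300.
Round 1 (partner 2 proposes): rejecting gives partner 1 an expected 0.7 × 300 = 210. Partner 2 offers 210 and keeps 300 − 210 = 90.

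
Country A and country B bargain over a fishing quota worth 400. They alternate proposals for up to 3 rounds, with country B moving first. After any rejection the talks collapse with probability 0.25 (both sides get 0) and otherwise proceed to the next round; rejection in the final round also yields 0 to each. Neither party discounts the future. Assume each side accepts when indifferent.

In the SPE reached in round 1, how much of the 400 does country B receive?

Round 3 (country B proposes): country A will accept anything ≥ 0, so country B offers 0 and keeps 400.
Round 2 (country A proposes): rejecting gives country B an expected 0.75 × 400 = 300, so country A offers 300, keeping 100.
Round 1 (country B proposes): rejecting gives country A an expected 0.75 × 100 = 75. Country B offers 75 and keeps 400 − 75 = 325.

325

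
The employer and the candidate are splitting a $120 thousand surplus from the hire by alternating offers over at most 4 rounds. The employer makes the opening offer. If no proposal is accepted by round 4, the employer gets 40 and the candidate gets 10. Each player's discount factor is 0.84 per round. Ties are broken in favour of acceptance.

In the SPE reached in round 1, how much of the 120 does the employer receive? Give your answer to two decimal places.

Round 4 (the candidate proposes): the employer gets 40 if talks fail, so the candidate offers 40 and keeps 80.
Round 3 (the employer proposes): the candidate can get 80 next round, worth 0.84 × 80 = 67.2 now, so the employer offers 67.2, keeping 52.8.
Round 2 (the candidate proposes): the employer can get 52.8 next round, worth 0.84 × 52.8 = 44.352 now, so the candidate offers 44.352, keeping 75.648.
Round 1 (the employer proposes): the candidate can get 75.648 next round, worth 0.84 × 75.648 = 63.54432 now; the employer offers that and keeps 56.45568.

56.46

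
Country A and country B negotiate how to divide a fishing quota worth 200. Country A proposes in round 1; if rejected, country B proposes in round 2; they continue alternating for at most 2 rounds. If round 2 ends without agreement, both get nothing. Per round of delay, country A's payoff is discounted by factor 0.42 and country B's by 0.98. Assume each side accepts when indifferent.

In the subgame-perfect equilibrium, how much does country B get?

Round 2 (country B proposes): country A will accept anything ≥ 0, so country B offers 0 and keeps 200.
Round 1 (country A proposes): country B can get 200 next round, worth 0.98 × 200 = 196 now; country A offers that and keeps 4.

196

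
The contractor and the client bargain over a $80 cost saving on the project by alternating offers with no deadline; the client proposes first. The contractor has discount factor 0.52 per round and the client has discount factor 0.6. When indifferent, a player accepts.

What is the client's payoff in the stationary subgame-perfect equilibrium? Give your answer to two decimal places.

When the client proposes, the contractor accepts any offer worth at least 0.52 times what the contractor would get by proposing next round; and vice versa.
This gives x = 80 − 0.52y and y = 80 − 0.6x, where x and y are each side's share when it proposes.
Hence (1 − 0.52·0.6)x = 80(1 − 0.52), i.e. 0.688·x = 38.4.
x ≈ 55.8140; the contractor's share is 80 − x ≈ 24.1860.

55.81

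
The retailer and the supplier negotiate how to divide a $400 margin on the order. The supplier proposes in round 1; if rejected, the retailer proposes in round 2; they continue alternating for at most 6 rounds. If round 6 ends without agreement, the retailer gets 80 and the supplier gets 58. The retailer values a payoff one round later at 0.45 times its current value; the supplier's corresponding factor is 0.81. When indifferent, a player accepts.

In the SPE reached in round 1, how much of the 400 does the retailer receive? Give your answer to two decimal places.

67.11

Round 6 (the retailer proposes): the supplier gets 58 if talks fail, so the retailer offers 58 and keeps 342.
Round 5 (the supplier proposes): the retailer can get 342 next round, worth 0.45 × 342 = 153.9 now; the supplier offers that and keeps 246.1.
Round 4 (the retailer proposes): the supplier can get 246.1 next round, worth 0.81 × 246.1 = 199.341 now, so the retailer offers 199.341, keeping 200.659.
Round 3 (the supplier proposes): the retailer can get 200.659 next round, worth 0.45 × 200.659 = 90.29655 now; the supplier offers that and keeps 309.70345.
Round 2 (the retailer proposes): the supplier can get 309.70345 next round, worth 0.81 × 309.70345 = 250.8597945 now, so the retailer offers 250.8597945, keeping 149.1402055.
Round 1 (the supplier proposes): the retailer can get 149.1402055 next round, worth 0.45 × 149.1402055 = 67.113092475 now; the supplier offers that and keeps 332.886907525.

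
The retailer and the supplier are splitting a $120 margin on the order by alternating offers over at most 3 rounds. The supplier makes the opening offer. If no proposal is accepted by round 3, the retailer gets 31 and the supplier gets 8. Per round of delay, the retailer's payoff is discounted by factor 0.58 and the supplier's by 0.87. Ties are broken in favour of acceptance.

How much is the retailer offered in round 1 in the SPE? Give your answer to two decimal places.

Solve by backward induction from round 3.
Round 3 (the supplier proposes): the retailer gets 31 if talks fail, so the supplier offers 31 and keeps 89.
Round 2 (the retailer proposes): the supplier can get 89 next round, worth 0.87 × 89 = 77.43 now, so the retailer offers 77.43, keeping 42.57.
Round 1 (the supplier proposes): the retailer can get 42.57 next round, worth 0.58 × 42.57 = 24.6906 now; the supplier offers that and keeps 95.3094.

24.69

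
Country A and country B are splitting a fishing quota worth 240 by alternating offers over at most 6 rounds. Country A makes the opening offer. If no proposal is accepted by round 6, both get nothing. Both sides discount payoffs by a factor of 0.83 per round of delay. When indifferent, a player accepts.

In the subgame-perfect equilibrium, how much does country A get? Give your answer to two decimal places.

88.27

Solve by backward induction from round 6.
Round 6 (country B proposes): rejection yields 0 for country A; country B offers 0 and keeps 240.
Round 5 (country A proposes): country B can get 240 next round, worth 0.83 × 240 = 199.2 now. Country A offers 199.2 and keeps 240 − 199.2 = 40.8.
Round 4 (country B proposes): country A can get 40.8 next round, worth 0.83 × 40.8 = 33.864 now. Country B offers 33.864 and keeps 240 − 33.864 = 206.136.
Round 3 (country A proposes): country B can get 206.136 next round, worth 0.83 × 206.136 = 171.09288 now. Country A offers 171.09288 and keeps 240 − 171.09288 = 68.90712.
Round 2 (country B proposes): country A can get 68.90712 next round, worth 0.83 × 68.90712 = 57.1929096 now, so country B offers 57.1929096, keeping 182.8070904.
Round 1 (country A proposes): country B can get 182.8070904 next round, worth 0.83 × 182.8070904 = 151.729885032 now; country A offers that and keeps 88.270114968.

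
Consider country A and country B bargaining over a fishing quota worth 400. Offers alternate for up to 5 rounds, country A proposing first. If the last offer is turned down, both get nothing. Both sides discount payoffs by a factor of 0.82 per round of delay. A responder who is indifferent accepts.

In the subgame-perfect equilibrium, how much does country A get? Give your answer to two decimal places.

301.26

Round 5 (country A proposes): rejection yields 0 for country B; country A offers 0 and keeps 400.
Round 4 (country B proposes): country A can get 400 next round, worth 0.82 × 400 = 328 now. Country B offers 328 and keeps 400 − 328 = 72.
Round 3 (country A proposes): country B can get 72 next round, worth 0.82 × 72 = 59.04 now, so country A offers 59.04, keeping 340.96.
Round 2 (country B proposes): country A can get 340.96 next round, worth 0.82 × 340.96 = 279.5872 now. Country B offers 279.5872 and keeps 400 − 279.5872 = 120.4128.
Round 1 (country A proposes): country B can get 120.4128 next round, worth 0.82 × 120.4128 = 98.738496 now, so country A offers 98.738496, keeping 301.261504.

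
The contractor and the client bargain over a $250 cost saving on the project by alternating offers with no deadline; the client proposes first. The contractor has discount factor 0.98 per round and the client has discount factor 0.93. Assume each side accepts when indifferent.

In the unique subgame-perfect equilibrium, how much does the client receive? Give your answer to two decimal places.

In a stationary SPE each proposer offers the other exactly their discounted continuation value.
If the client keeps x when proposing and the contractor keeps y when proposing, then x = 250 − 0.98y and y = 250 − 0.93x.
Solving: x = 250(1 − 0.98) / (1 − 0.93·0.98) = 5 / 0.0886 ≈ 56.4334.
The contractor gets 250 − 56.4334 ≈ 193.5666.

56.43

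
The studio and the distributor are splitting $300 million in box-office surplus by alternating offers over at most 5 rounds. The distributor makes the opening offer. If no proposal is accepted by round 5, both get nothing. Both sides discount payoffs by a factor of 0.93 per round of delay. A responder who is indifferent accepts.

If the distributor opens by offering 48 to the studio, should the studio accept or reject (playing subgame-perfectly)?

Round 5 (the distributor proposes): the studio will accept anything ≥ 0, so the distributor offers 0 and keeps 300.
Round 4 (the studio proposes): the distributor can get 300 next round, worth 0.93 × 300 = 279 now, so the studio offers 279, keeping 21.
Round 3 (the distributor proposes): the studio can get 21 next round, worth 0.93 × 21 = 19.53 now; the distributor offers that and keeps 280.47.
Round 2 (the studio proposes): the distributor can get 280.47 next round, worth 0.93 × 280.47 = 260.8371 now. The studio offers 260.8371 and keeps 300 − 260.8371 = 39.1629.
So by rejecting in round 1, the studio gets 39.1629 next round, worth 0.93 × 39.1629 = 36.421497 now.
Offer 48 ≥ 36.421497, so the studio accepts.

Accept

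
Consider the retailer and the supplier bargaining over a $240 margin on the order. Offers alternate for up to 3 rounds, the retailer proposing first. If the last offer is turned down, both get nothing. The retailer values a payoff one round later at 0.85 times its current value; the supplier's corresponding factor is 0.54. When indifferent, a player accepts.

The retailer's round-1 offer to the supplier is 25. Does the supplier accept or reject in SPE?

Accept

Round 3 (the retailer proposes): the supplier will accept anything ≥ 0, so the retailer offers 0 and keeps 240.
Round 2 (the supplier proposes): the retailer can get 240 next round, worth 0.85 × 240 = 204 now. The supplier offers 204 and keeps 240 − 204 = 36.
So by rejecting in round 1, the supplier gets 36 next round, worth 0.54 × 36 = 19.44 now.
Offer 25 ≥ 19.44, so the supplier accepts.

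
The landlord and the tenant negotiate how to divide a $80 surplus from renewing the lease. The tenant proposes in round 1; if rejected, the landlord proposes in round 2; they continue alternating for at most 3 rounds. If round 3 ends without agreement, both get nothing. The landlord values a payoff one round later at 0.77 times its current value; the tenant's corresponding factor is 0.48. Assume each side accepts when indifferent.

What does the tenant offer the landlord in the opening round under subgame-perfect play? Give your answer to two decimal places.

Round 3 (the tenant proposes): rejection yields 0 for the landlord; the tenant offers 0 and keeps 80.
Round 2 (the landlord proposes): the tenant can get 80 next round, worth 0.48 × 80 = 38.4 now, so the landlord offers 38.4, keeping 41.6.
Round 1 (the tenant proposes): the landlord can get 41.6 next round, worth 0.77 × 41.6 = 32.032 now; the tenant offers that and keeps 47.968.

32.03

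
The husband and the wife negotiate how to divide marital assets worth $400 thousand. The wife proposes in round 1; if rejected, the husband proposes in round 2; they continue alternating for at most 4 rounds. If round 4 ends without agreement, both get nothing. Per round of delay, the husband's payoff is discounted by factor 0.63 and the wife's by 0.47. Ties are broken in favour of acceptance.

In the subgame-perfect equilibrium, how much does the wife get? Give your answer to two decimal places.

Solve by backward induction from round 4.
Round 4 (the husband proposes): the wife will accept anything ≥ 0, so the husband offers 0 and keeps 400.
Round 3 (the wife proposes): the husband can get 400 next round, worth 0.63 × 400 = 252 now; the wife offers that and keeps 148.
Round 2 (the husband proposes): the wife can get 148 next round, worth 0.47 × 148 = 69.56 now. The husband offers 69.56 and keeps 400 − 69.56 = 330.44.
Round 1 (the wife proposes): the husband can get 330.44 next round, worth 0.63 × 330.44 = 208.1772 now. The wife offers 208.1772 and keeps 400 − 208.1772 = 191.8228.

191.82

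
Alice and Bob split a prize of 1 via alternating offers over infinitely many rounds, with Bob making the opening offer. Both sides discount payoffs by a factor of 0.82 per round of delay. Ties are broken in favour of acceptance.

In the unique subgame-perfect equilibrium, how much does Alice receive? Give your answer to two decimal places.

0.45

Let x be Bob's share when Bob proposes and y be Alice's share when Alice proposes.
Alice accepts iff offered ≥ 0.82·y, so x = 1 − 0.82y. Symmetrically y = 1 − 0.82x.
Substituting: x = 1 − 0.82(1 − 0.82x), giving x(1 − 0.82·0.82) = 1(1 − 0.82).
So x = 1 × 0.18 / 0.3276 ≈ 0.5495, and Alice receives 1 − x ≈ 0.4505.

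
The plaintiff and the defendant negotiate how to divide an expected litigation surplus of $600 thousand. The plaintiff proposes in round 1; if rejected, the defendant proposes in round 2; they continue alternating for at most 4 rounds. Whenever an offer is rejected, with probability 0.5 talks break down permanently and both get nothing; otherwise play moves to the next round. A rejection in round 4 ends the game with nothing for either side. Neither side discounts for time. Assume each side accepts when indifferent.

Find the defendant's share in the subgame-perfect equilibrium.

By backward induction:
Round 4 (the defendant proposes): rejection yields 0 for the plaintiff; the defendant offers 0 and keeps 600.
Round 3 (the plaintiff proposes): rejecting gives the defendant an expected 0.5 × 600 = 300; the plaintiff offers that and keeps 300.
Round 2 (the defendant proposes): rejecting gives the plaintiff an expected 0.5 × 300 = 150, so the defendant offers 150, keeping 450.
Round 1 (the plaintiff proposes): rejecting gives the defendant an expected 0.5 × 450 = 225, so the plaintiff offers 225, keeping 375.

225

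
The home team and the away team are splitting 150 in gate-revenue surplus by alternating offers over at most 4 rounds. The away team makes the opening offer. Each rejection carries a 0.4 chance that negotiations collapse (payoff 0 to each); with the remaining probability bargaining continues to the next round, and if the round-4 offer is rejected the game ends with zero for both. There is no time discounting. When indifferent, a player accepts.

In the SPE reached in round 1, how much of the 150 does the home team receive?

By backward induction:
Round 4 (the home team proposes): rejection yields 0 for the away team; the home team offers 0 and keeps 150.
Round 3 (the away team proposes): rejecting gives the home team an expected 0.6 × 150 = 90; the away team offers that and keeps 60.
Round 2 (the home team proposes): rejecting gives the away team an expected 0.6 × 60 = 36, so the home team offers 36, keeping 114.
Round 1 (the away team proposes): rejecting gives the home team an expected 0.6 × 114 = 68.4, so the away team offers 68.4, keeping 81.6.

68.4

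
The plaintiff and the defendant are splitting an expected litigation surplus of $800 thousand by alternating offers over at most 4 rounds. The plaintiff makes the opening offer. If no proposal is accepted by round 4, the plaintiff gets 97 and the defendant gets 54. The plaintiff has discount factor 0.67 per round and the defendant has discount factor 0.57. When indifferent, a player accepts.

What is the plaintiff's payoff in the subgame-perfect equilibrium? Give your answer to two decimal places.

Round 4 (the defendant proposes): the plaintiff gets 97 if talks fail, so the defendant offers 97 and keeps 703.
Round 3 (the plaintiff proposes): the defendant can get 703 next round, worth 0.57 × 703 = 400.71 now; the plaintiff offers that and keeps 399.29.
Round 2 (the defendant proposes): the plaintiff can get 399.29 next round, worth 0.67 × 399.29 = 267.5243 now, so the defendant offers 267.5243, keeping 532.4757.
Round 1 (the plaintiff proposes): the defendant can get 532.4757 next round, worth 0.57 × 532.4757 = 303.511149 now; the plaintiff offers that and keeps 496.488851.

496.49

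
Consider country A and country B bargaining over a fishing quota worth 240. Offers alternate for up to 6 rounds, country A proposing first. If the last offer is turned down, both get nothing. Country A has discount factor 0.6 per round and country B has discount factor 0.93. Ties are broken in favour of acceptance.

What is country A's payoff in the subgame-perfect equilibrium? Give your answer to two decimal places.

Round 6 (country B proposes): rejection yields 0 for country A; country B offers 0 and keeps 240.
Round 5 (country A proposes): country B can get 240 next round, worth 0.93 × 240 = 223.2 now, so country A offers 223.2, keeping 16.8.
Round 4 (country B proposes): country A can get 16.8 next round, worth 0.6 × 16.8 = 10.08 now. Country B offers 10.08 and keeps 240 − 10.08 = 229.92.
Round 3 (country A proposes): country B can get 229.92 next round, worth 0.93 × 229.92 = 213.8256 now; country A offers that and keeps 26.1744.
Round 2 (country B proposes): country A can get 26.1744 next round, worth 0.6 × 26.1744 = 15.70464 now, so country B offers 15.70464, keeping 224.29536.
Round 1 (country A proposes): country B can get 224.29536 next round, worth 0.93 × 224.29536 = 208.5946848 now, so country A offers 208.5946848, keeping 31.4053152.

31.41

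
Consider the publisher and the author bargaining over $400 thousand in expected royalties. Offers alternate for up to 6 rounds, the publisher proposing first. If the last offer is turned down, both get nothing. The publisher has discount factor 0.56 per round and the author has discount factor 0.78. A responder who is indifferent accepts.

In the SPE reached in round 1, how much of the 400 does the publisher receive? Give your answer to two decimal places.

By backward induction:
Round 6 (the author proposes): rejection yields 0 for the publisher; the author offers 0 and keeps 400.
Round 5 (the publisher proposes): the author can get 400 next round, worth 0.78 × 400 = 312 now; the publisher offers that and keeps 88.
Round 4 (the author proposes): the publisher can get 88 next round, worth 0.56 × 88 = 49.28 now. The author offers 49.28 and keeps 400 − 49.28 = 350.72.
Round 3 (the publisher proposes): the author can get 350.72 next round, worth 0.78 × 350.72 = 273.5616 now; the publisher offers that and keeps 126.4384.
Round 2 (the author proposes): the publisher can get 126.4384 next round, worth 0.56 × 126.4384 = 70.805504 now. The author offers 70.805504 and keeps 400 − 70.805504 = 329.194496.
Round 1 (the publisher proposes): the author can get 329.194496 next round, worth 0.78 × 329.194496 = 256.77170688 now. The publisher offers 256.77170688 and keeps 400 − 256.77170688 = 143.22829312.

143.23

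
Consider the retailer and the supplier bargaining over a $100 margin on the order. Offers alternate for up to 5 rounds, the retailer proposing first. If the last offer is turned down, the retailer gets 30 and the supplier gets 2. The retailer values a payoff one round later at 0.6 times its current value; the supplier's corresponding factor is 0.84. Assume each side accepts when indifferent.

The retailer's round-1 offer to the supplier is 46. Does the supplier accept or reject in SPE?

Reject

Round 5 (the retailer proposes): the supplier gets 2 if talks fail, so the retailer offers 2 and keeps 98.
Round 4 (the supplier proposes): the retailer can get 98 next round, worth 0.6 × 98 = 58.8 now; the supplier offers that and keeps 41.2.
Round 3 (the retailer proposes): the supplier can get 41.2 next round, worth 0.84 × 41.2 = 34.608 now, so the retailer offers 34.608, keeping 65.392.
Round 2 (the supplier proposes): the retailer can get 65.392 next round, worth 0.6 × 65.392 = 39.2352 now; the supplier offers that and keeps 60.7648.
So by rejecting in round 1, the supplier gets 60.7648 next round, worth 0.84 × 60.7648 = 51.042432 now.
Offer 46 < 51.042432, so the supplier rejects.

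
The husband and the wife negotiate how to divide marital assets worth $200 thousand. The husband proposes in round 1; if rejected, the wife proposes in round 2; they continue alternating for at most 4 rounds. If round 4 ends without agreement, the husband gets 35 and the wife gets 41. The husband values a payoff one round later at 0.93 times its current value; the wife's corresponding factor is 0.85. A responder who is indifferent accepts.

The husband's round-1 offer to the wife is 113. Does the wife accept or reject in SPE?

Round 4 (the wife proposes): the husband gets 35 if talks fail, so the wife offers 35 and keeps 165.
Round 3 (the husband proposes): the wife can get 165 next round, worth 0.85 × 165 = 140.25 now, so the husband offers 140.25, keeping 59.75.
Round 2 (the wife proposes): the husband can get 59.75 next round, worth 0.93 × 59.75 = 55.5675 now; the wife offers that and keeps 144.4325.
So by rejecting in round 1, the wife gets 144.4325 next round, worth 0.85 × 144.4325 = 122.767625 now.
Offer 113 < 122.767625, so the wife rejects.

Reject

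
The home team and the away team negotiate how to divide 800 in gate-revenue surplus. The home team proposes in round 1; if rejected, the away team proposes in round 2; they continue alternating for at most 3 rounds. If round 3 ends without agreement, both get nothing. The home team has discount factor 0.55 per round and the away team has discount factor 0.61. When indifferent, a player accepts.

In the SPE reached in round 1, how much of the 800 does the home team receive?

580.4

Round 3 (the home team proposes): the away team will accept anything ≥ 0, so the home team offers 0 and keeps 800.
Round 2 (the away team proposes): the home team can get 800 next round, worth 0.55 × 800 = 440 now, so the away team offers 440, keeping 360.
Round 1 (the home team proposes): the away team can get 360 next round, worth 0.61 × 360 = 219.6 now. The home team offers 219.6 and keeps 800 − 219.6 = 580.4.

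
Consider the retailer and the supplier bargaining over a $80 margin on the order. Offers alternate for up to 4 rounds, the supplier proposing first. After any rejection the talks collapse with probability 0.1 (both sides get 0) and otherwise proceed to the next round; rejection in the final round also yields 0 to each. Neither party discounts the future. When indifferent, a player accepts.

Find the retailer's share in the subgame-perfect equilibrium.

65.52

Round 4 (the retailer proposes): the supplier will accept anything ≥ 0, so the retailer offers 0 and keeps 80.
Round 3 (the supplier proposes): rejecting gives the retailer an expected 0.9 × 80 = 72, so the supplier offers 72, keeping 8.
Round 2 (the retailer proposes): rejecting gives the supplier an expected 0.9 × 8 = 7.2. The retailer offers 7.2 and keeps 80 − 7.2 = 72.8.
Round 1 (the supplier proposes): rejecting gives the retailer an expected 0.9 × 72.8 = 65.52, so the supplier offers 65.52, keeping 14.48.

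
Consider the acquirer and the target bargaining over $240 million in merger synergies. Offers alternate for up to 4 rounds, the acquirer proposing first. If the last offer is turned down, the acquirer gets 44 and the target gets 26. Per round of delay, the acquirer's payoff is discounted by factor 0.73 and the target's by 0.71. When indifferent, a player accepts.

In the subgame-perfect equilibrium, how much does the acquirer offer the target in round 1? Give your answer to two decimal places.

118.13

Round 4 (the target proposes): the acquirer gets 44 if talks fail, so the target offers 44 and keeps 196.
Round 3 (the acquirer proposes): the target can get 196 next round, worth 0.71 × 196 = 139.16 now, so the acquirer offers 139.16, keeping 100.84.
Round 2 (the target proposes): the acquirer can get 100.84 next round, worth 0.73 × 100.84 = 73.6132 now, so the target offers 73.6132, keeping 166.3868.
Round 1 (the acquirer proposes): the target can get 166.3868 next round, worth 0.71 × 166.3868 = 118.134628 now. The acquirer offers 118.134628 and keeps 240 − 118.134628 = 121.865372.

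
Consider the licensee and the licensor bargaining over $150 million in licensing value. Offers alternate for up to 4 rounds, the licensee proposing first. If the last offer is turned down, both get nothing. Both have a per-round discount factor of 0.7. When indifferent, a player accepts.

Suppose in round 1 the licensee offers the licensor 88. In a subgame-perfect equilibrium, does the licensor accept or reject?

Work out the licensor's continuation value if the offer is rejected.
Round 4 (the licensor proposes): rejection yields 0 for the licensee; the licensor offers 0 and keeps 150.
Round 3 (the licensee proposes): the licensor can get 150 next round, worth 0.7 × 150 = 105 now; the licensee offers that and keeps 45.
Round 2 (the licensor proposes): the licensee can get 45 next round, worth 0.7 × 45 = 31.5 now, so the licensor offers 31.5, keeping 118.5.
So by rejecting in round 1, the licensor gets 118.5 next round, worth 0.7 × 118.5 = 82.95 now.
Offer 88 ≥ 82.95, so the licensor accepts.

Accept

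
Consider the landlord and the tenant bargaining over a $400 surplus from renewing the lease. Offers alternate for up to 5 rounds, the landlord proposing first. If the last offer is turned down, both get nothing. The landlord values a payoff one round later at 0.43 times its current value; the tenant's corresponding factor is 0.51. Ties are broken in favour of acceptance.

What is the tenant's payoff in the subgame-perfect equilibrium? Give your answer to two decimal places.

Round 5 (the landlord proposes): the tenant will accept anything ≥ 0, so the landlord offers 0 and keeps 400.
Round 4 (the tenant proposes): the landlord can get 400 next round, worth 0.43 × 400 = 172 now; the tenant offers that and keeps 228.
Round 3 (the landlord proposes): the tenant can get 228 next round, worth 0.51 × 228 = 116.28 now. The landlord offers 116.28 and keeps 400 − 116.28 = 283.72.
Round 2 (the tenant proposes): the landlord can get 283.72 next round, worth 0.43 × 283.72 = 121.9996 now; the tenant offers that and keeps 278.0004.
Round 1 (the landlord proposes): the tenant can get 278.0004 next round, worth 0.51 × 278.0004 = 141.780204 now. The landlord offers 141.780204 and keeps 400 − 141.780204 = 258.219796.

141.78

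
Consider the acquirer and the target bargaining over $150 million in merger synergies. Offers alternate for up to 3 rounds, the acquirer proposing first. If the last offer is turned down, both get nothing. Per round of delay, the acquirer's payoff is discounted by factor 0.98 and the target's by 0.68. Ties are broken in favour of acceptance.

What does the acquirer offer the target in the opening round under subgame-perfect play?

2.04

Round 3 (the acquirer proposes): rejection yields 0 for the target; the acquirer offers 0 and keeps 150.
Round 2 (the target proposes): the acquirer can get 150 next round, worth 0.98 × 150 = 147 now. The target offers 147 and keeps 150 − 147 = 3.
Round 1 (the acquirer proposes): the target can get 3 next round, worth 0.68 × 3 = 2.04 now. The acquirer offers 2.04 and keeps 150 − 2.04 = 147.96.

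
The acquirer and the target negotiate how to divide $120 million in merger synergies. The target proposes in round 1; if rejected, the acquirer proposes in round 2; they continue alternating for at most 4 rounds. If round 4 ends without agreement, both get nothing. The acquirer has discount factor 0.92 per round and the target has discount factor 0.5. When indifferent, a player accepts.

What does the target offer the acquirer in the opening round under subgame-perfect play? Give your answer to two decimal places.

105.98

Work backward from the last round.
Round 4 (the acquirer proposes): the target will accept anything ≥ 0, so the acquirer offers 0 and keeps 120.
Round 3 (the target proposes): the acquirer can get 120 next round, worth 0.92 × 120 = 110.4 now. The target offers 110.4 and keeps 120 − 110.4 = 9.6.
Round 2 (the acquirer proposes): the target can get 9.6 next round, worth 0.5 × 9.6 = 4.8 now. The acquirer offers 4.8 and keeps 120 − 4.8 = 115.2.
Round 1 (the target proposes): the acquirer can get 115.2 next round, worth 0.92 × 115.2 = 105.984 now; the target offers that and keeps 14.016.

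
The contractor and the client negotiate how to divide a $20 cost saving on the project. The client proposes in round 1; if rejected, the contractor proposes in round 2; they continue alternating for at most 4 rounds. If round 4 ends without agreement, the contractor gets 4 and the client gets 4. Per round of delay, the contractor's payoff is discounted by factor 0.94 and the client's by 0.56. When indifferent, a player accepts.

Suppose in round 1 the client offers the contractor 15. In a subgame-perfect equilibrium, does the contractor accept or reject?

Reject

Work out the contractor's continuation value if the offer is rejected.
Round 4 (the contractor proposes): the client gets 4 if talks fail, so the contractor offers 4 and keeps 16.
Round 3 (the client proposes): the contractor can get 16 next round, worth 0.94 × 16 = 15.04 now; the client offers that and keeps 4.96.
Round 2 (the contractor proposes): the client can get 4.96 next round, worth 0.56 × 4.96 = 2.7776 now. The contractor offers 2.7776 and keeps 20 − 2.7776 = 17.2224.
So by rejecting in round 1, the contractor gets 17.2224 next round, worth 0.94 × 17.2224 = 16.189056 now.
Offer 15 < 16.189056, so the contractor rejects.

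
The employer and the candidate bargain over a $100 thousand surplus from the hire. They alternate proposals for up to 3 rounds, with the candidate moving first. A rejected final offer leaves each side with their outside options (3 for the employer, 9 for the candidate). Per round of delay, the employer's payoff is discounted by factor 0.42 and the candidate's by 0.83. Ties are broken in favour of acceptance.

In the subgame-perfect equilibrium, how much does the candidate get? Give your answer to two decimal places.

91.81

Round 3 (the candidate proposes): the employer gets 3 if talks fail, so the candidate offers 3 and keeps 97.
Round 2 (the employer proposes): the candidate can get 97 next round, worth 0.83 × 97 = 80.51 now; the employer offers that and keeps 19.49.
Round 1 (the candidate proposes): the employer can get 19.49 next round, worth 0.42 × 19.49 = 8.1858 now, so the candidate offers 8.1858, keeping 91.8142.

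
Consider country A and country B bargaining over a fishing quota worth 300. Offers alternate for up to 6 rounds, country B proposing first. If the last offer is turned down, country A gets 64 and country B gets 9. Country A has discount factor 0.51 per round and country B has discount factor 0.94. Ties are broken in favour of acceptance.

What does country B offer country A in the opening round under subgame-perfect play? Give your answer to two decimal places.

Solve by backward induction from round 6.
Round 6 (country A proposes): country B gets 9 if talks fail, so country A offers 9 and keeps 291.
Round 5 (country B proposes): country A can get 291 next round, worth 0.51 × 291 = 148.41 now. Country B offers 148.41 and keeps 300 − 148.41 = 151.59.
Round 4 (country A proposes): country B can get 151.59 next round, worth 0.94 × 151.59 = 142.4946 now; country A offers that and keeps 157.5054.
Round 3 (country B proposes): country A can get 157.5054 next round, worth 0.51 × 157.5054 = 80.327754 now, so country B offers 80.327754, keeping 219.672246.
Round 2 (country A proposes): country B can get 219.672246 next round, worth 0.94 × 219.672246 = 206.49191124 now. Country A offers 206.49191124 and keeps 300 − 206.49191124 = 93.50808876.
Round 1 (country B proposes): country A can get 93.50808876 next round, worth 0.51 × 93.50808876 = 47.6891252676 now. Country B offers 47.6891252676 and keeps 300 − 47.6891252676 = 252.3108747324.

47.69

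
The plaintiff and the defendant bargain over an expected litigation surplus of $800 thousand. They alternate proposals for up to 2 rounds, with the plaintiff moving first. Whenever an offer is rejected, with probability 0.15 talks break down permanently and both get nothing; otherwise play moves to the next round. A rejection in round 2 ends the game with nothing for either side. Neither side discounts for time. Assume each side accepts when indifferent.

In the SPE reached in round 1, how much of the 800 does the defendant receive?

By backward induction:
Round 2 (the defendant proposes): the plaintiff will accept anything ≥ 0, so the defendant offers 0 and keeps 800.
Round 1 (the plaintiff proposes): rejecting gives the defendant an expected 0.85 × 800 = 680, so the plaintiff offers 680, keeping 120.

680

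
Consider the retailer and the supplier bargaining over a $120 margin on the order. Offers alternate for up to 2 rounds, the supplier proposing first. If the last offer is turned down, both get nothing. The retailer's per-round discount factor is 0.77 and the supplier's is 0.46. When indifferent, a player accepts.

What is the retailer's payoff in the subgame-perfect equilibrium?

Solve by backward induction from round 2.
Round 2 (the retailer proposes): the supplier will accept anything ≥ 0, so the retailer offers 0 and keeps 120.
Round 1 (the supplier proposes): the retailer can get 120 next round, worth 0.77 × 120 = 92.4 now; the supplier offers that and keeps 27.6.

92.4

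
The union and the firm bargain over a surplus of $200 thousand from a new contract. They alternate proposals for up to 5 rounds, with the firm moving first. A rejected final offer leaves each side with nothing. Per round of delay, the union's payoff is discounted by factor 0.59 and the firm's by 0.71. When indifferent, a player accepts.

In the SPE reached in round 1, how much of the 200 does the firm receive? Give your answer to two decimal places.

By backward induction:
Round 5 (the firm proposes): rejection yields 0 for the union; the firm offers 0 and keeps 200.
Round 4 (the union proposes): the firm can get 200 next round, worth 0.71 × 200 = 142 now. The union offers 142 and keeps 200 − 142 = 58.
Round 3 (the firm proposes): the union can get 58 next round, worth 0.59 × 58 = 34.22 now; the firm offers that and keeps 165.78.
Round 2 (the union proposes): the firm can get 165.78 next round, worth 0.71 × 165.78 = 117.7038 now; the union offers that and keeps 82.2962.
Round 1 (the firm proposes): the union can get 82.2962 next round, worth 0.59 × 82.2962 = 48.554758 now. The firm offers 48.554758 and keeps 200 − 48.554758 = 151.445242.

151.45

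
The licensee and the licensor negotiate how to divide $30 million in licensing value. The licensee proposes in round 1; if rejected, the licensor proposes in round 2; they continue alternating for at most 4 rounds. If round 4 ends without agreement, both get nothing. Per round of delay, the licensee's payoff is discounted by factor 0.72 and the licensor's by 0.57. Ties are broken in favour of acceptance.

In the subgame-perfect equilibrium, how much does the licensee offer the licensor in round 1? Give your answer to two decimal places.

11.81

Round 4 (the licensor proposes): the licensee will accept anything ≥ 0, so the licensor offers 0 and keeps 30.
Round 3 (the licensee proposes): the licensor can get 30 next round, worth 0.57 × 30 = 17.1 now; the licensee offers that and keeps 12.9.
Round 2 (the licensor proposes): the licensee can get 12.9 next round, worth 0.72 × 12.9 = 9.288 now, so the licensor offers 9.288, keeping 20.712.
Round 1 (the licensee proposes): the licensor can get 20.712 next round, worth 0.57 × 20.712 = 11.80584 now, so the licensee offers 11.80584, keeping 18.19416.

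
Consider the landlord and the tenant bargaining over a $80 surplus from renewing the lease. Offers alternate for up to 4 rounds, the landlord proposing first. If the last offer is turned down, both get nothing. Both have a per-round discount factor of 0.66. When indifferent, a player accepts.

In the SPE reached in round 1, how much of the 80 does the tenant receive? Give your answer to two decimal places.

40.95

Round 4 (the tenant proposes): the landlord will accept anything ≥ 0, so the tenant offers 0 and keeps 80.
Round 3 (the landlord proposes): the tenant can get 80 next round, worth 0.66 × 80 = 52.8 now, so the landlord offers 52.8, keeping 27.2.
Round 2 (the tenant proposes): the landlord can get 27.2 next round, worth 0.66 × 27.2 = 17.952 now. The tenant offers 17.952 and keeps 80 − 17.952 = 62.048.
Round 1 (the landlord proposes): the tenant can get 62.048 next round, worth 0.66 × 62.048 = 40.95168 now. The landlord offers 40.95168 and keeps 80 − 40.95168 = 39.04832.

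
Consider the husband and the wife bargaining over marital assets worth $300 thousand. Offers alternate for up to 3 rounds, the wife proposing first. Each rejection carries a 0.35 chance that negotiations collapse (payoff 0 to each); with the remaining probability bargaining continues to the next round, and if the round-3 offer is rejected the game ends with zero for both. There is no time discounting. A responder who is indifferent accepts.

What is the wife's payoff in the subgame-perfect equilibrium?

231.75

Round 3 (the wife proposes): the husband will accept anything ≥ 0, so the wife offers 0 and keeps 300.
Round 2 (the husband proposes): rejecting gives the wife an expected 0.65 × 300 = 195. The husband offers 195 and keeps 300 − 195 = 105.
Round 1 (the wife proposes): rejecting gives the husband an expected 0.65 × 105 = 68.25. The wife offers 68.25 and keeps 300 − 68.25 = 231.75.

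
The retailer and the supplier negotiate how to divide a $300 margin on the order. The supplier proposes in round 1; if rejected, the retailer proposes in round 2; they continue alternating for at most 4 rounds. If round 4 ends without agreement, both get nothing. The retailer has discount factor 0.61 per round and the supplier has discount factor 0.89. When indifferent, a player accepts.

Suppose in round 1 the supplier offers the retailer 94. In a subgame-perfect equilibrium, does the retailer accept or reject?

Reject

Round 4 (the retailer proposes): rejection yields 0 for the supplier; the retailer offers 0 and keeps 300.
Round 3 (the supplier proposes): the retailer can get 300 next round, worth 0.61 × 300 = 183 now, so the supplier offers 183, keeping 117.
Round 2 (the retailer proposes): the supplier can get 117 next round, worth 0.89 × 117 = 104.13 now; the retailer offers that and keeps 195.87.
So by rejecting in round 1, the retailer gets 195.87 next round, worth 0.61 × 195.87 = 119.4807 now.
Offer 94 < 119.4807, so the retailer rejects.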